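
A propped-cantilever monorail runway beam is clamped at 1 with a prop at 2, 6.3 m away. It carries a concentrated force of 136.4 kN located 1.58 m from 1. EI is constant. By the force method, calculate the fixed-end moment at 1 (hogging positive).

Take the reaction at 2 as the redundant and release it; the primary structure is a cantilever fixed at 1.
Downward deflection at the released point 2 due to the loads:
  point load 136.4 at a = 1.58: Pa²(3L − a)/(6EI) = 982.9/EI
Flexibility coefficient — unit upward force at 2: δ_{22} = L³/(3EI) = 83.35/EI.
The prop prevents deflection at 2: R_2 = δ_0/δ_{22} = 982.9/83.35 = 11.79 kN.
Moment equilibrium about 1: M_1 = Σ(load moments about 1) − R_2·L = 215.5 − 11.79×6.3 = 141.2 kN·m.

M_1 = 141.2 kN·m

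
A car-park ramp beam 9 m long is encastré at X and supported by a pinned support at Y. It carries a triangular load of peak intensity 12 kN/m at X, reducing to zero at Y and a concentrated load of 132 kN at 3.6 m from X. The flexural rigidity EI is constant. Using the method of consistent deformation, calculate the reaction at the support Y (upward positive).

Release the roller at Y. Primary structure: cantilever fixed at X.
Free-end deflection of the primary structure under the applied loading (downward +):
  triangular load, peak 12 at the fixed end: w₀L⁴/(30EI) = 2624/EI
  point load 132 at a = 3.6: Pa²(3L − a)/(6EI) = 6672/EI
  δ_0 = 9296/EI
Flexibility coefficient — unit upward force at Y: δ_{YY} = L³/(3EI) = 243/EI.
Compatibility at Y: δ_0 − R_Y·δ_{YY} = 0, so R_Y = 9296/243 = 38.26 kN.

R_Y = 38.26 kN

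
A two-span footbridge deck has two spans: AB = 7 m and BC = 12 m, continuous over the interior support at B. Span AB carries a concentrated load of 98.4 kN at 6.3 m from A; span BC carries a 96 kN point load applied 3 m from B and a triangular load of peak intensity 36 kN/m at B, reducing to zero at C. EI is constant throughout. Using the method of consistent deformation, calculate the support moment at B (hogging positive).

M_B = 359.3 kN·m

Insert a hinge at B; M_B is the redundant, and each span becomes simply supported.
Discontinuity in slope at B on the released structure — sum the simple-span end rotations:
  span AB: point load 98.4 at a = 6.3: Pab(L + a)/(6LEI) = 137.4/EI
  span BC: point load 96 at a = 3: Pab(L + b)/(6LEI) = 756/EI
  span BC: triangular load, peak 36: w₀L³/(45EI) = 1382/EI
  relative rotation θ_0 = (137.4 + 2138)/EI = 2276/EI
A unit hogging moment at B produces rotation L₁/(3EI) + L₂/(3EI) = 6.333/EI.
Compatibility: M_B·(L₁+L₂)/(3EI) = θ_0, giving M_B = 359.3 kN·m (hogging).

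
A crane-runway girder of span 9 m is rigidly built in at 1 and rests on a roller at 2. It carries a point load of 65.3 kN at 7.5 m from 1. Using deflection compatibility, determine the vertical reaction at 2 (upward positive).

Remove the prop at 2; the released (primary) structure is a cantilever built in at 1.
Primary-structure tip deflection at 2 by superposition:
  point load 65.3 at a = 7.5: Pa²(3L − a)/(6EI) = 11938/EI
Flexibility coefficient — unit upward force at 2: δ_{22} = L³/(3EI) = 243/EI.
The prop prevents deflection at 2: R_2 = δ_0/δ_{22} = 11938/243 = 49.13 kN.

R_2 = 49.13 kN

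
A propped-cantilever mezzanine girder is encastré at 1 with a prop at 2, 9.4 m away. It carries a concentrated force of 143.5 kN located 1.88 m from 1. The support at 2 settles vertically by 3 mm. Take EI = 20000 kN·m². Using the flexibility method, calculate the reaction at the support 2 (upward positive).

Remove the prop at 2; the released (primary) structure is a cantilever built in at 1.
Free-end deflection of the primary structure under the applied loading (downward +):
  point load 143.5 at a = 1.88: Pa²(3L − a)/(6EI) = 2225/EI
Tip deflection under a unit load at 2: L³/(3EI) = 276.9/EI.
With EI = 20000 kN·m²: δ_0 = 0.11124 m and δ_{22} = 0.013843 m/kN.
Compatibility — the beam at 2 must follow the support down by 0.003 m: δ_0 − R_2·δ_{22} = 0.003, so R_2 = (0.11124 − 0.003)/0.013843 = 7.819 kN.

R_2 = 7.819 kN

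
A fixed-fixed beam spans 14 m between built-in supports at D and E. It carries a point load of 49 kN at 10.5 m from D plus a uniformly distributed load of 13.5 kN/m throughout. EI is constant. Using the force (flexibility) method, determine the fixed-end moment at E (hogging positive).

Release both end moments; the primary structure is a simply-supported span DE with redundants M_D and M_E.
On the primary (simply-supported) span, the end slopes from the loading are:
  at D: point load 49 at a = 10.5: Pab(L + b)/(6LEI) = 375.2/EI
  at E: point load 49 at a = 10.5: Pab(L + a)/(6LEI) = 525.2/EI
  at D: UDL 13.5: wL³/(24EI) = 1544/EI
  at E: UDL 13.5: wL³/(24EI) = 1544/EI
  θ_D0 = 1919/EI,  θ_E0 = 2069/EI
Flexibility coefficients: a unit moment at one end gives L/(3EI) there and L/(6EI) at the far end, so f₁₁ = f₂₂ = 4.667/EI and f₁₂ = f₂₁ = 2.333/EI.
Compatibility — zero rotation at each built-in end:
  4.667 M_D + 2.333 M_E = 1919
  2.333 M_D + 4.667 M_E = 2069
Solving the pair gives M_D = 252.7 kN·m and M_E = 317 kN·m (hogging).

M_E = 317 kN·m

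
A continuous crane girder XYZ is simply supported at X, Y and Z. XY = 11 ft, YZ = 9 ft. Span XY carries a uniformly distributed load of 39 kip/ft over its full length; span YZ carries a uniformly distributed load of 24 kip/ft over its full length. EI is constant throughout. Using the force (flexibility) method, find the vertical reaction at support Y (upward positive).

Insert a hinge at Y; M_Y is the redundant, and each span becomes simply supported.
Rotations at Y on the released spans (each span's end-slope, ×1/EI):
  span XY: UDL 39: wL³/(24EI) = 2163/EI
  span YZ: UDL 24: wL³/(24EI) = 729/EI
  relative rotation θ_0 = (2163 + 729)/EI = 2892/EI
A unit hogging moment at Y produces rotation L₁/(3EI) + L₂/(3EI) = 6.667/EI.
Slope continuity at Y: θ_0 = M_Y·6.667/EI, so M_Y = 2892/6.667 = 433.8 kip·ft (hogging).
Span XY, ΣM about X with M_Y applied at Y: R_Y^{XY}·11 = 2360 + 433.8, so R_Y^{XY} = 253.9 kip and R_X = 429 − 253.9 = 175.1 kip.
Span YZ, ΣM about Z: R_Y^{YZ}·9 = 972 + 433.8, so R_Y^{YZ} = 156.2 kip and R_Z = 216 − 156.2 = 59.8 kip.
R_Y = 253.9 + 156.2 = 410.1 kip.

R_Y = 410.1 kip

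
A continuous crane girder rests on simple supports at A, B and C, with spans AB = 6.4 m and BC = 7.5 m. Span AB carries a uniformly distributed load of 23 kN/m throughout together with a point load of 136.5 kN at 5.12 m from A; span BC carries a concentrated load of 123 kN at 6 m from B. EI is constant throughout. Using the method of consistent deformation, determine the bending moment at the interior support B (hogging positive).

Release continuity at B by inserting a hinge; the redundant is the internal moment M_B. The primary structure is two simply-supported spans AB and BC.
End slopes at the hinge B, treating each span as simply supported:
  span AB: UDL 23: wL³/(24EI) = 251.2/EI
  span AB: point load 136.5 at a = 5.12: Pab(L + a)/(6LEI) = 268.4/EI
  span BC: point load 123 at a = 6: Pab(L + b)/(6LEI) = 221.4/EI
  relative rotation θ_0 = (519.6 + 221.4)/EI = 741/EI
A unit hogging moment at B produces rotation L₁/(3EI) + L₂/(3EI) = 4.633/EI.
Slope continuity at B: θ_0 = M_B·4.633/EI, so M_B = 741/4.633 = 159.9 kN·m (hogging).

M_B = 159.9 kN·m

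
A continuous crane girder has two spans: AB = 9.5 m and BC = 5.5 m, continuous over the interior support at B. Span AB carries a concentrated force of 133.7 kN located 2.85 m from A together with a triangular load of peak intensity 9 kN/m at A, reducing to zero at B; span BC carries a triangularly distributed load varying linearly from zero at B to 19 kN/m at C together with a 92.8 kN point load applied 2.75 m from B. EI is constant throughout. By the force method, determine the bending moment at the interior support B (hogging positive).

Insert a hinge at B; M_B is the redundant, and each span becomes simply supported.
Rotations at B on the released spans (each span's end-slope, ×1/EI):
  span AB: point load 133.7 at a = 2.85: Pab(L + a)/(6LEI) = 549/EI
  span AB: triangular load, peak 9: 7w₀L³/(360EI) = 150/EI
  span BC: triangular load, peak 19: 7w₀L³/(360EI) = 61.47/EI
  span BC: point load 92.8 at a = 2.75: Pab(L + b)/(6LEI) = 175.4/EI
  relative rotation θ_0 = (699.1 + 236.9)/EI = 936/EI
A unit hogging moment at B produces rotation L₁/(3EI) + L₂/(3EI) = 5/EI.
Slope continuity at B: θ_0 = M_B·5/EI, so M_B = 936/5 = 187.2 kN·m (hogging).

M_B = 187.2 kN·m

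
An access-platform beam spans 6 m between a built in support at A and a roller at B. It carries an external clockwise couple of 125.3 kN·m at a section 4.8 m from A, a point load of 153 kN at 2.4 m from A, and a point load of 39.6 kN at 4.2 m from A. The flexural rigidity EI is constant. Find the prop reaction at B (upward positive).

Release the roller at B. Primary structure: cantilever fixed at A.
Primary-structure tip deflection at B by superposition:
  clockwise couple 125.3 at a = 4.8: M₀a(2L − a)/(2EI) = 2165/EI
  point load 153 at a = 2.4: Pa²(3L − a)/(6EI) = 2291/EI
  point load 39.6 at a = 4.2: Pa²(3L − a)/(6EI) = 1607/EI
  δ_0 = 6063/EI
Flexibility coefficient — unit upward force at B: δ_{BB} = L³/(3EI) = 72/EI.
The prop prevents deflection at B: R_B = δ_0/δ_{BB} = 6063/72 = 84.21 kN.

R_B = 84.21 kN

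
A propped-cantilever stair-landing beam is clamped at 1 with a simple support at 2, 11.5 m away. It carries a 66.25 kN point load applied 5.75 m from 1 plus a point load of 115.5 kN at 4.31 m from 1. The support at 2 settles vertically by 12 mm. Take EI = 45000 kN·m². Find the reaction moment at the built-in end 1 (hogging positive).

Release the roller at 2. Primary structure: cantilever fixed at 1.
Primary-structure tip deflection at 2 by superposition:
  point load 66.25 at a = 5.75: Pa²(3L − a)/(6EI) = 10496/EI
  point load 115.5 at a = 4.31: Pa²(3L − a)/(6EI) = 10796/EI
  δ_0 = 21291/EI
Tip deflection under a unit load at 2: L³/(3EI) = 507/EI.
With EI = 45000 kN·m²: δ_0 = 0.47314 m and δ_{22} = 0.011266 m/kN.
Compatibility — the beam at 2 must follow the support down by 0.012 m: δ_0 − R_2·δ_{22} = 0.012, so R_2 = (0.47314 − 0.012)/0.011266 = 40.93 kN.
Moment equilibrium about 1: M_1 = Σ(load moments about 1) − R_2·L = 878.7 − 40.93×11.5 = 408 kN·m.

M_1 = 408 kN·m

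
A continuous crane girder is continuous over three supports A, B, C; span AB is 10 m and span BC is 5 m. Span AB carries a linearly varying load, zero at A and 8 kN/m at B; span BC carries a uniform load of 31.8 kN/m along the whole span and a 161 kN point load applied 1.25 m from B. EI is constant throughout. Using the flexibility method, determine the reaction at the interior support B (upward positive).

R_B = 260.7 kN

Insert a hinge at B; M_B is the redundant, and each span becomes simply supported.
Discontinuity in slope at B on the released structure — sum the simple-span end rotations:
  span AB: triangular load, peak 8: w₀L³/(45EI) = 177.8/EI
  span BC: UDL 31.8: wL³/(24EI) = 165.6/EI
  span BC: point load 161 at a = 1.25: Pab(L + b)/(6LEI) = 220.1/EI
  relative rotation θ_0 = (177.8 + 385.7)/EI = 563.5/EI
A unit hogging moment at B produces rotation L₁/(3EI) + L₂/(3EI) = 5/EI.
Slope continuity at B: θ_0 = M_B·5/EI, so M_B = 563.5/5 = 112.7 kN·m (hogging).
Span AB, ΣM about A with M_B applied at B: R_B^{AB}·10 = 266.7 + 112.7, so R_B^{AB} = 37.94 kN and R_A = 40 − 37.94 = 2.063 kN.
Span BC, ΣM about C: R_B^{BC}·5 = 1001 + 112.7, so R_B^{BC} = 222.8 kN and R_C = 320 − 222.8 = 97.21 kN.
R_B = 37.94 + 222.8 = 260.7 kN.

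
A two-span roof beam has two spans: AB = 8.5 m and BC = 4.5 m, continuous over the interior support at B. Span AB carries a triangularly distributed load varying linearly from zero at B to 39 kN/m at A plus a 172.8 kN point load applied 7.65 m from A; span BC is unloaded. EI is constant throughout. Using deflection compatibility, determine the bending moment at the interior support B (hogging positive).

M_B = 189.6 kN·m

Insert a hinge at B; M_B is the redundant, and each span becomes simply supported.
End slopes at the hinge B, treating each span as simply supported:
  span AB: triangular load, peak 39: 7w₀L³/(360EI) = 465.7/EI
  span AB: point load 172.8 at a = 7.65: Pab(L + a)/(6LEI) = 355.8/EI
  relative rotation θ_0 = (821.5 + 0)/EI = 821.5/EI
A unit hogging moment at B produces rotation L₁/(3EI) + L₂/(3EI) = 4.333/EI.
Compatibility: M_B·(L₁+L₂)/(3EI) = θ_0, giving M_B = 189.6 kN·m (hogging).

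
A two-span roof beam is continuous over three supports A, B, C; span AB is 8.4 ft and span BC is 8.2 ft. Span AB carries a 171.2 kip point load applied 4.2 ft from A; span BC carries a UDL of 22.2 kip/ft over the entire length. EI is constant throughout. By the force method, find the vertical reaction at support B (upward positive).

Release continuity at B by inserting a hinge; the redundant is the internal moment M_B. The primary structure is two simply-supported spans AB and BC.
Rotations at B on the released spans (each span's end-slope, ×1/EI):
  span AB: point load 171.2 at a = 4.2: Pab(L + a)/(6LEI) = 755/EI
  span BC: UDL 22.2: wL³/(24EI) = 510/EI
  relative rotation θ_0 = (755 + 510)/EI = 1265/EI
A unit hogging moment at B produces rotation L₁/(3EI) + L₂/(3EI) = 5.533/EI.
Compatibility: M_B·(L₁+L₂)/(3EI) = θ_0, giving M_B = 228.6 kip·ft (hogging).
Span AB, ΣM about A with M_B applied at B: R_B^{AB}·8.4 = 719 + 228.6, so R_B^{AB} = 112.8 kip and R_A = 171.2 − 112.8 = 58.38 kip.
Span BC, ΣM about C: R_B^{BC}·8.2 = 746.4 + 228.6, so R_B^{BC} = 118.9 kip and R_C = 182 − 118.9 = 63.14 kip.
R_B = 112.8 + 118.9 = 231.7 kip.

R_B = 231.7 kip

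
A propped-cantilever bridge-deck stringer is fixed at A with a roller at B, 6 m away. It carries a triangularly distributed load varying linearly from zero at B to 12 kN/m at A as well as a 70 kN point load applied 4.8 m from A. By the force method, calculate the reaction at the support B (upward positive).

Choose R_B as the redundant. The primary structure is the cantilever fixed at A.
Free-end deflection of the primary structure under the applied loading (downward +):
  triangular load, peak 12 at the fixed end: w₀L⁴/(30EI) = 518.4/EI
  point load 70 at a = 4.8: Pa²(3L − a)/(6EI) = 3548/EI
  δ_0 = 4067/EI
Tip deflection under a unit load at B: L³/(3EI) = 72/EI.
Compatibility at B: δ_0 − R_B·δ_{BB} = 0, so R_B = 4067/72 = 56.48 kN.

R_B = 56.48 kN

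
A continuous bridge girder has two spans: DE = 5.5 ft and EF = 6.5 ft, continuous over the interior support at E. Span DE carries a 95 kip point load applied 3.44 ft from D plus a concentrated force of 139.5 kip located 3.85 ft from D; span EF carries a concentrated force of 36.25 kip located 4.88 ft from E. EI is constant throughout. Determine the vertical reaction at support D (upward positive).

R_D = 55.02 kip

Release continuity at E by inserting a hinge; the redundant is the internal moment M_E. The primary structure is two simply-supported spans DE and EF.
End slopes at the hinge E, treating each span as simply supported:
  span DE: point load 95 at a = 3.44: Pab(L + a)/(6LEI) = 182.4/EI
  span DE: point load 139.5 at a = 3.85: Pab(L + a)/(6LEI) = 251.1/EI
  span EF: point load 36.25 at a = 4.88: Pab(L + b)/(6LEI) = 59.67/EI
  relative rotation θ_0 = (433.5 + 59.67)/EI = 493.1/EI
A unit hogging moment at E produces rotation L₁/(3EI) + L₂/(3EI) = 4/EI.
Slope continuity at E: θ_0 = M_E·4/EI, so M_E = 493.1/4 = 123.3 kip·ft (hogging).
Span DE, ΣM about D with M_E applied at E: R_E^{DE}·5.5 = 863.9 + 123.3, so R_E^{DE} = 179.5 kip and R_D = 234.5 − 179.5 = 55.02 kip.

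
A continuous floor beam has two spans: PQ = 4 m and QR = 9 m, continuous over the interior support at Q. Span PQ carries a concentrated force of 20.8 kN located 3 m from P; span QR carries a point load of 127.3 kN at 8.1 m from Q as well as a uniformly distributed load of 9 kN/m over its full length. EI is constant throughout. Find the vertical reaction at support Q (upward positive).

R_Q = 107.3 kN

Release continuity at Q by inserting a hinge; the redundant is the internal moment M_Q. The primary structure is two simply-supported spans PQ and QR.
Discontinuity in slope at Q on the released structure — sum the simple-span end rotations:
  span PQ: point load 20.8 at a = 3: Pab(L + a)/(6LEI) = 18.2/EI
  span QR: point load 127.3 at a = 8.1: Pab(L + b)/(6LEI) = 170.1/EI
  span QR: UDL 9: wL³/(24EI) = 273.4/EI
  relative rotation θ_0 = (18.2 + 443.5)/EI = 461.7/EI
A unit hogging moment at Q produces rotation L₁/(3EI) + L₂/(3EI) = 4.333/EI.
Compatibility: M_Q·(L₁+L₂)/(3EI) = θ_0, giving M_Q = 106.5 kN·m (hogging).
Span PQ, ΣM about P with M_Q applied at Q: R_Q^{PQ}·4 = 62.4 + 106.5, so R_Q^{PQ} = 42.24 kN and R_P = 20.8 − 42.24 = -21.44 kN.
Span QR, ΣM about R: R_Q^{QR}·9 = 479.1 + 106.5, so R_Q^{QR} = 65.07 kN and R_R = 208.3 − 65.07 = 143.2 kN.
R_Q = 42.24 + 65.07 = 107.3 kN.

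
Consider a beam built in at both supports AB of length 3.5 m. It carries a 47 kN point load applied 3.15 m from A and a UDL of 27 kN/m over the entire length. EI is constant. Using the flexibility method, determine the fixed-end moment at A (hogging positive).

M_A = 29.04 kN·m

Release both end moments; the primary structure is a simply-supported span AB with redundants M_A and M_B.
End rotations of the released simple span under the applied load (×1/EI):
  at A: point load 47 at a = 3.15: Pab(L + b)/(6LEI) = 9.5/EI
  at B: point load 47 at a = 3.15: Pab(L + a)/(6LEI) = 16.41/EI
  at A: UDL 27: wL³/(24EI) = 48.23/EI
  at B: UDL 27: wL³/(24EI) = 48.23/EI
  θ_A0 = 57.73/EI,  θ_B0 = 64.64/EI
Flexibility coefficients: a unit moment at one end gives L/(3EI) there and L/(6EI) at the far end, so f₁₁ = f₂₂ = 1.167/EI and f₁₂ = f₂₁ = 0.5833/EI.
Compatibility — zero rotation at each built-in end:
  1.167 M_A + 0.5833 M_B = 57.73
  0.5833 M_A + 1.167 M_B = 64.64
Solving the pair gives M_A = 29.04 kN·m and M_B = 40.89 kN·m (hogging).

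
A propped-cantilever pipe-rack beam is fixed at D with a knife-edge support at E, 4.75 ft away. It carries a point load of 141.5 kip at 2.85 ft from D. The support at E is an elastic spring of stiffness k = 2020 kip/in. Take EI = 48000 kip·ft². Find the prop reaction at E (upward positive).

R_E = 57.92 kip

Take the reaction at E as the redundant and release it; the primary structure is a cantilever fixed at D.
Deflection at E on the released cantilever, summing each load's contribution:
  point load 141.5 at a = 2.85: Pa²(3L − a)/(6EI) = 2184/EI
Tip deflection under a unit load at E: L³/(3EI) = 35.72/EI.
With EI = 48000 kip·ft²: δ_0 = 0.045494 ft and δ_{EE} = 0.000744 ft/kip.
Compatibility — the spring shortens by R_E/k under the reaction it provides: δ_0 − R_E·δ_{EE} = R_E/k. With 1/k = 1/(2020×12) ft/kip = 0.000041 ft/kip, R_E = δ_0 / (δ_{EE} + 1/k) = 0.045494 / (0.000744 + 0.000041) = 57.92 kip.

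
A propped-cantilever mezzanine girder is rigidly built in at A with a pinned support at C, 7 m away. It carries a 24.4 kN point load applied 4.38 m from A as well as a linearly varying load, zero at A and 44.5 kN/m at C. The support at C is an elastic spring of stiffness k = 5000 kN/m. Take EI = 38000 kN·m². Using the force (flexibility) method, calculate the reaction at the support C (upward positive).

R_C = 90.96 kN

Take the reaction at C as the redundant and release it; the primary structure is a cantilever fixed at A.
Downward deflection at the released point C due to the loads:
  point load 24.4 at a = 4.38: Pa²(3L − a)/(6EI) = 1297/EI
  triangular load, peak 44.5 at the free end: 11w₀L⁴/(120EI) = 9794/EI
  δ_0 = 11091/EI
Tip deflection under a unit load at C: L³/(3EI) = 114.3/EI.
With EI = 38000 kN·m²: δ_0 = 0.29186 m and δ_{CC} = 0.003009 m/kN.
Compatibility — the spring shortens by R_C/k under the reaction it provides: δ_0 − R_C·δ_{CC} = R_C/k. With 1/k = 0.0002 m/kN, R_C = δ_0 / (δ_{CC} + 1/k) = 0.29186 / (0.003009 + 0.0002) = 90.96 kN.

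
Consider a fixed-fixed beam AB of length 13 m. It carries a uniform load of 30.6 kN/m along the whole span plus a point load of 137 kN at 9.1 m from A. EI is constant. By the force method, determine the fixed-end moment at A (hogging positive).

M_A = 543.2 kN·m

Take the two fixed-end moments M_A, M_B as redundants; the released structure is the simple span AB.
End rotations of the released simple span under the applied load (×1/EI):
  at A: UDL 30.6: wL³/(24EI) = 2801/EI
  at B: UDL 30.6: wL³/(24EI) = 2801/EI
  at A: point load 137 at a = 9.1: Pab(L + b)/(6LEI) = 1053/EI
  at B: point load 137 at a = 9.1: Pab(L + a)/(6LEI) = 1378/EI
  θ_A0 = 3855/EI,  θ_B0 = 4179/EI
Flexibility coefficients: a unit moment at one end gives L/(3EI) there and L/(6EI) at the far end, so f₁₁ = f₂₂ = 4.333/EI and f₁₂ = f₂₁ = 2.167/EI.
Compatibility — zero rotation at each built-in end:
  4.333 M_A + 2.167 M_B = 3855
  2.167 M_A + 4.333 M_B = 4179
Solving the pair gives M_A = 543.2 kN·m and M_B = 692.8 kN·m (hogging).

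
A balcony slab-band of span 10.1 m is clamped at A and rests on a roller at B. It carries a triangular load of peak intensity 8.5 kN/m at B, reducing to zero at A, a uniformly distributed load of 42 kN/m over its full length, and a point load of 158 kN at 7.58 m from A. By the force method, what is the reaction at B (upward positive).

Choose R_B as the redundant. The primary structure is the cantilever fixed at A.
Primary-structure tip deflection at B by superposition:
  triangular load, peak 8.5 at the free end: 11w₀L⁴/(120EI) = 8108/EI
  UDL 42: wL⁴/(8EI) = 54632/EI
  point load 158 at a = 7.58: Pa²(3L − a)/(6EI) = 34376/EI
  δ_0 = 97116/EI
Flexibility coefficient — unit upward force at B: δ_{BB} = L³/(3EI) = 343.4/EI.
Compatibility at B: δ_0 − R_B·δ_{BB} = 0, so R_B = 97116/343.4 = 282.8 kN.

R_B = 282.8 kN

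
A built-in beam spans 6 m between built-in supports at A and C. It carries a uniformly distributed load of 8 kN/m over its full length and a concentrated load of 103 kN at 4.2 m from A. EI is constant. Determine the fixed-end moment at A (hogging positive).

Take the two fixed-end moments M_A, M_C as redundants; the released structure is the simple span AC.
Simple-span end rotations at A and C under the given loads:
  at A: UDL 8: wL³/(24EI) = 72/EI
  at C: UDL 8: wL³/(24EI) = 72/EI
  at A: point load 103 at a = 4.2: Pab(L + b)/(6LEI) = 168.7/EI
  at C: point load 103 at a = 4.2: Pab(L + a)/(6LEI) = 220.6/EI
  θ_A0 = 240.7/EI,  θ_C0 = 292.6/EI
Flexibility coefficients: a unit moment at one end gives L/(3EI) there and L/(6EI) at the far end, so f₁₁ = f₂₂ = 2/EI and f₁₂ = f₂₁ = 1/EI.
Compatibility — zero rotation at each built-in end:
  2 M_A + 1 M_C = 240.7
  1 M_A + 2 M_C = 292.6
Solving the pair gives M_A = 62.93 kN·m and M_C = 114.8 kN·m (hogging).

M_A = 62.93 kN·m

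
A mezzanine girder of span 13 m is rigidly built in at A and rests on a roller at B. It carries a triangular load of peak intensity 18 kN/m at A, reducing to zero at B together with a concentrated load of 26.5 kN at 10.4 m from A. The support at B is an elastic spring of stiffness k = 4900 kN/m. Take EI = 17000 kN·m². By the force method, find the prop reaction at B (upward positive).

R_B = 41.86 kN

Choose R_B as the redundant. The primary structure is the cantilever fixed at A.
Deflection at B on the released cantilever, summing each load's contribution:
  triangular load, peak 18 at the fixed end: w₀L⁴/(30EI) = 17137/EI
  point load 26.5 at a = 10.4: Pa²(3L − a)/(6EI) = 13662/EI
  δ_0 = 30799/EI
Tip deflection under a unit load at B: L³/(3EI) = 732.3/EI.
With EI = 17000 kN·m²: δ_0 = 1.8117 m and δ_{BB} = 0.043078 m/kN.
Compatibility — the spring shortens by R_B/k under the reaction it provides: δ_0 − R_B·δ_{BB} = R_B/k. With 1/k = 0.000204 m/kN, R_B = δ_0 / (δ_{BB} + 1/k) = 1.8117 / (0.043078 + 0.000204) = 41.86 kN.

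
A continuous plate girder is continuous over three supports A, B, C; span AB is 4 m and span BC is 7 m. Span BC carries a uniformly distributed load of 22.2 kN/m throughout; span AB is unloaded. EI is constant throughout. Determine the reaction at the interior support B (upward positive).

R_B = 111.7 kN

Release continuity at B by inserting a hinge; the redundant is the internal moment M_B. The primary structure is two simply-supported spans AB and BC.
Rotations at B on the released spans (each span's end-slope, ×1/EI):
  span BC: UDL 22.2: wL³/(24EI) = 317.3/EI
  relative rotation θ_0 = (0 + 317.3)/EI = 317.3/EI
A unit hogging moment at B produces rotation L₁/(3EI) + L₂/(3EI) = 3.667/EI.
Compatibility: M_B·(L₁+L₂)/(3EI) = θ_0, giving M_B = 86.53 kN·m (hogging).
Span AB, ΣM about A with M_B applied at B: R_B^{AB}·4 = 0 + 86.53, so R_B^{AB} = 21.63 kN and R_A = 0 − 21.63 = -21.63 kN.
Span BC, ΣM about C: R_B^{BC}·7 = 543.9 + 86.53, so R_B^{BC} = 90.06 kN and R_C = 155.4 − 90.06 = 65.34 kN.
R_B = 21.63 + 90.06 = 111.7 kN.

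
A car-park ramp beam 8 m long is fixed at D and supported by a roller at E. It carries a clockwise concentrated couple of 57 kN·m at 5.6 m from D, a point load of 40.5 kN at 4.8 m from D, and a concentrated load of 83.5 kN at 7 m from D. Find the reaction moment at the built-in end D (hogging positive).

Take the reaction at E as the redundant and release it; the primary structure is a cantilever fixed at D.
Primary-structure tip deflection at E by superposition:
  clockwise couple 57 at a = 5.6: M₀a(2L − a)/(2EI) = 1660/EI
  point load 40.5 at a = 4.8: Pa²(3L − a)/(6EI) = 2986/EI
  point load 83.5 at a = 7: Pa²(3L − a)/(6EI) = 11593/EI
  δ_0 = 16238/EI
Tip deflection under a unit load at E: L³/(3EI) = 170.7/EI.
Compatibility at E: δ_0 − R_E·δ_{EE} = 0, so R_E = 16238/170.7 = 95.15 kN.
Moment equilibrium about D: M_D = Σ(load moments about D) − R_E·L = 835.9 − 95.15×8 = 74.72 kN·m.

M_D = 74.72 kN·m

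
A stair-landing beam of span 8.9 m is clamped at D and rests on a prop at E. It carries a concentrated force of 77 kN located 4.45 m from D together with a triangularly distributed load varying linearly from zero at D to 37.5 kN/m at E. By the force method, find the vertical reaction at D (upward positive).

R_D = 128 kN

Remove the prop at E; the released (primary) structure is a cantilever built in at D.
Deflection at E on the released cantilever, summing each load's contribution:
  point load 77 at a = 4.45: Pa²(3L − a)/(6EI) = 5654/EI
  triangular load, peak 37.5 at the free end: 11w₀L⁴/(120EI) = 21568/EI
  δ_0 = 27222/EI
Flexibility coefficient — unit upward force at E: δ_{EE} = L³/(3EI) = 235/EI.
Compatibility at E: δ_0 − R_E·δ_{EE} = 0, so R_E = 27222/235 = 115.8 kN.
Vertical equilibrium: R_D = ΣP − R_E = 243.9 − 115.8 = 128 kN.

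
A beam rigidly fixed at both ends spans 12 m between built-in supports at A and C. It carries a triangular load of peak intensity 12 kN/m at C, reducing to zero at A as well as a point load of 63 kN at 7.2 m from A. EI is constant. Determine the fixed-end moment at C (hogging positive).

Take the two fixed-end moments M_A, M_C as redundants; the released structure is the simple span AC.
End rotations of the released simple span under the applied load (×1/EI):
  at A: triangular load, peak 12: 7w₀L³/(360EI) = 403.2/EI
  at C: triangular load, peak 12: w₀L³/(45EI) = 460.8/EI
  at A: point load 63 at a = 7.2: Pab(L + b)/(6LEI) = 508/EI
  at C: point load 63 at a = 7.2: Pab(L + a)/(6LEI) = 580.6/EI
  θ_A0 = 911.2/EI,  θ_C0 = 1041/EI
Flexibility coefficients: a unit moment at one end gives L/(3EI) there and L/(6EI) at the far end, so f₁₁ = f₂₂ = 4/EI and f₁₂ = f₂₁ = 2/EI.
Compatibility — zero rotation at each built-in end:
  4 M_A + 2 M_C = 911.2
  2 M_A + 4 M_C = 1041
Solving the pair gives M_A = 130.2 kN·m and M_C = 195.3 kN·m (hogging).

M_C = 195.3 kN·m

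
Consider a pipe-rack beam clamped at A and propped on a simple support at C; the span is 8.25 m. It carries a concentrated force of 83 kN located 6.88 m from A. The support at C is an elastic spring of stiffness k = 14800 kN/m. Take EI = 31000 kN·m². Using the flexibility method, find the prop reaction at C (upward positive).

R_C = 61.82 kN

Release the roller at C. Primary structure: cantilever fixed at A.
Free-end deflection of the primary structure under the applied loading (downward +):
  point load 83 at a = 6.88: Pa²(3L − a)/(6EI) = 11701/EI
Flexibility coefficient — unit upward force at C: δ_{CC} = L³/(3EI) = 187.2/EI.
With EI = 31000 kN·m²: δ_0 = 0.37746 m and δ_{CC} = 0.006038 m/kN.
Compatibility — the spring shortens by R_C/k under the reaction it provides: δ_0 − R_C·δ_{CC} = R_C/k. With 1/k = 0.000068 m/kN, R_C = δ_0 / (δ_{CC} + 1/k) = 0.37746 / (0.006038 + 0.000068) = 61.82 kN.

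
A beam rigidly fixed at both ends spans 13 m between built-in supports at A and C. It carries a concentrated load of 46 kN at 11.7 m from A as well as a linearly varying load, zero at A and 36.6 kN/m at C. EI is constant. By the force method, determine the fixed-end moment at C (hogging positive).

Take the two fixed-end moments M_A, M_C as redundants; the released structure is the simple span AC.
End rotations of the released simple span under the applied load (×1/EI):
  at A: point load 46 at a = 11.7: Pab(L + b)/(6LEI) = 128.3/EI
  at C: point load 46 at a = 11.7: Pab(L + a)/(6LEI) = 221.6/EI
  at A: triangular load, peak 36.6: 7w₀L³/(360EI) = 1564/EI
  at C: triangular load, peak 36.6: w₀L³/(45EI) = 1787/EI
  θ_A0 = 1692/EI,  θ_C0 = 2008/EI
Flexibility coefficients: a unit moment at one end gives L/(3EI) there and L/(6EI) at the far end, so f₁₁ = f₂₂ = 4.333/EI and f₁₂ = f₂₁ = 2.167/EI.
Compatibility — zero rotation at each built-in end:
  4.333 M_A + 2.167 M_C = 1692
  2.167 M_A + 4.333 M_C = 2008
Solving the pair gives M_A = 211.6 kN·m and M_C = 357.7 kN·m (hogging).

M_C = 357.7 kN·m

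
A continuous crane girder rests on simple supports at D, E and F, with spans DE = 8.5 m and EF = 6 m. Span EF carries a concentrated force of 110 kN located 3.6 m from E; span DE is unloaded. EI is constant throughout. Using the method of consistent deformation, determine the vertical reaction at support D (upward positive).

R_D = -5.398 kN

Insert a hinge at E; M_E is the redundant, and each span becomes simply supported.
Discontinuity in slope at E on the released structure — sum the simple-span end rotations:
  span EF: point load 110 at a = 3.6: Pab(L + b)/(6LEI) = 221.8/EI
  relative rotation θ_0 = (0 + 221.8)/EI = 221.8/EI
A unit hogging moment at E produces rotation L₁/(3EI) + L₂/(3EI) = 4.833/EI.
Slope continuity at E: θ_0 = M_E·4.833/EI, so M_E = 221.8/4.833 = 45.88 kN·m (hogging).
Span DE, ΣM about D with M_E applied at E: R_E^{DE}·8.5 = 0 + 45.88, so R_E^{DE} = 5.398 kN and R_D = 0 − 5.398 = -5.398 kN.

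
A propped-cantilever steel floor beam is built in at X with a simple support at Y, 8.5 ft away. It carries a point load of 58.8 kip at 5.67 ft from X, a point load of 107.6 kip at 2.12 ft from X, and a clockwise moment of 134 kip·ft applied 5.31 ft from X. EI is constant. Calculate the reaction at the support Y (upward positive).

Remove the prop at Y; the released (primary) structure is a cantilever built in at X.
Deflection at Y on the released cantilever, summing each load's contribution:
  point load 58.8 at a = 5.67: Pa²(3L − a)/(6EI) = 6248/EI
  point load 107.6 at a = 2.12: Pa²(3L − a)/(6EI) = 1884/EI
  clockwise couple 134 at a = 5.31: M₀a(2L − a)/(2EI) = 4159/EI
  δ_0 = 12291/EI
Flexibility coefficient — unit upward force at Y: δ_{YY} = L³/(3EI) = 204.7/EI.
The prop prevents deflection at Y: R_Y = δ_0/δ_{YY} = 12291/204.7 = 60.04 kip.

R_Y = 60.04 kip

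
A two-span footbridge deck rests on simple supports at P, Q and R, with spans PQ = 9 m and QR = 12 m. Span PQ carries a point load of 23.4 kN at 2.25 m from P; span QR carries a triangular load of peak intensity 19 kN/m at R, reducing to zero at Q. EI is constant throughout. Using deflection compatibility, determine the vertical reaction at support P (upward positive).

R_P = 6.241 kN

Take M_Q as the redundant. Released structure: two simple spans PQ and QR with a hinge at Q.
Rotations at Q on the released spans (each span's end-slope, ×1/EI):
  span PQ: point load 23.4 at a = 2.25: Pab(L + a)/(6LEI) = 74.04/EI
  span QR: triangular load, peak 19: 7w₀L³/(360EI) = 638.4/EI
  relative rotation θ_0 = (74.04 + 638.4)/EI = 712.4/EI
A unit hogging moment at Q produces rotation L₁/(3EI) + L₂/(3EI) = 7/EI.
Compatibility: M_Q·(L₁+L₂)/(3EI) = θ_0, giving M_Q = 101.8 kN·m (hogging).
Span PQ, ΣM about P with M_Q applied at Q: R_Q^{PQ}·9 = 52.65 + 101.8, so R_Q^{PQ} = 17.16 kN and R_P = 23.4 − 17.16 = 6.241 kN.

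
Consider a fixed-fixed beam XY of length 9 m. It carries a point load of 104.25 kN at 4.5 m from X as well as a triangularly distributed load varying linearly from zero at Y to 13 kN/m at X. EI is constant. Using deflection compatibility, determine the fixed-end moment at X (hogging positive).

M_X = 169.9 kN·m

Take the two fixed-end moments M_X, M_Y as redundants; the released structure is the simple span XY.
On the primary (simply-supported) span, the end slopes from the loading are:
  at X: point load 104.25 at a = 4.5: Pab(L + b)/(6LEI) = 527.8/EI
  at Y: point load 104.25 at a = 4.5: Pab(L + a)/(6LEI) = 527.8/EI
  at X: triangular load, peak 13: w₀L³/(45EI) = 210.6/EI
  at Y: triangular load, peak 13: 7w₀L³/(360EI) = 184.3/EI
  θ_X0 = 738.4/EI,  θ_Y0 = 712/EI
Flexibility coefficients: a unit moment at one end gives L/(3EI) there and L/(6EI) at the far end, so f₁₁ = f₂₂ = 3/EI and f₁₂ = f₂₁ = 1.5/EI.
Compatibility — zero rotation at each built-in end:
  3 M_X + 1.5 M_Y = 738.4
  1.5 M_X + 3 M_Y = 712
Solving the pair gives M_X = 169.9 kN·m and M_Y = 152.4 kN·m (hogging).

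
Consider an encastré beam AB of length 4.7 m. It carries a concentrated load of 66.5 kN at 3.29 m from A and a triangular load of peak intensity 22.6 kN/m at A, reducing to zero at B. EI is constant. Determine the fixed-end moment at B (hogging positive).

Release both end moments; the primary structure is a simply-supported span AB with redundants M_A and M_B.
On the primary (simply-supported) span, the end slopes from the loading are:
  at A: point load 66.5 at a = 3.29: Pab(L + b)/(6LEI) = 66.84/EI
  at B: point load 66.5 at a = 3.29: Pab(L + a)/(6LEI) = 87.4/EI
  at A: triangular load, peak 22.6: w₀L³/(45EI) = 52.14/EI
  at B: triangular load, peak 22.6: 7w₀L³/(360EI) = 45.62/EI
  θ_A0 = 119/EI,  θ_B0 = 133/EI
Flexibility coefficients: a unit moment at one end gives L/(3EI) there and L/(6EI) at the far end, so f₁₁ = f₂₂ = 1.567/EI and f₁₂ = f₂₁ = 0.7833/EI.
Compatibility — zero rotation at each built-in end:
  1.567 M_A + 0.7833 M_B = 119
  0.7833 M_A + 1.567 M_B = 133
Solving the pair gives M_A = 44.65 kN·m and M_B = 62.59 kN·m (hogging).

M_B = 62.59 kN·m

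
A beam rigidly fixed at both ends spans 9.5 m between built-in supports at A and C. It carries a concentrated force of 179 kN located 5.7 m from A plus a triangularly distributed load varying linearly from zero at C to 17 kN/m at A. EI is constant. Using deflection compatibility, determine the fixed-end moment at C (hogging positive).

M_C = 296 kN·m

Release both end moments; the primary structure is a simply-supported span AC with redundants M_A and M_C.
Simple-span end rotations at A and C under the given loads:
  at A: point load 179 at a = 5.7: Pab(L + b)/(6LEI) = 904.7/EI
  at C: point load 179 at a = 5.7: Pab(L + a)/(6LEI) = 1034/EI
  at A: triangular load, peak 17: w₀L³/(45EI) = 323.9/EI
  at C: triangular load, peak 17: 7w₀L³/(360EI) = 283.4/EI
  θ_A0 = 1229/EI,  θ_C0 = 1317/EI
Flexibility coefficients: a unit moment at one end gives L/(3EI) there and L/(6EI) at the far end, so f₁₁ = f₂₂ = 3.167/EI and f₁₂ = f₂₁ = 1.583/EI.
Compatibility — zero rotation at each built-in end:
  3.167 M_A + 1.583 M_C = 1229
  1.583 M_A + 3.167 M_C = 1317
Solving the pair gives M_A = 240 kN·m and M_C = 296 kN·m (hogging).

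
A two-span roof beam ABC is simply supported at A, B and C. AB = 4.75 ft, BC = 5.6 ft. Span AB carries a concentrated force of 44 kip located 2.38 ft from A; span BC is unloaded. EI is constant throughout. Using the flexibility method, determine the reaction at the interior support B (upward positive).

Take M_B as the redundant. Released structure: two simple spans AB and BC with a hinge at B.
Discontinuity in slope at B on the released structure — sum the simple-span end rotations:
  span AB: point load 44 at a = 2.38: Pab(L + a)/(6LEI) = 62.09/EI
  relative rotation θ_0 = (62.09 + 0)/EI = 62.09/EI
A unit hogging moment at B produces rotation L₁/(3EI) + L₂/(3EI) = 3.45/EI.
Compatibility: M_B·(L₁+L₂)/(3EI) = θ_0, giving M_B = 18 kip·ft (hogging).
Span AB, ΣM about A with M_B applied at B: R_B^{AB}·4.75 = 104.7 + 18, so R_B^{AB} = 25.84 kip and R_A = 44 − 25.84 = 18.16 kip.
Span BC, ΣM about C: R_B^{BC}·5.6 = 0 + 18, so R_B^{BC} = 3.214 kip and R_C = 0 − 3.214 = -3.214 kip.
R_B = 25.84 + 3.214 = 29.05 kip.

R_B = 29.05 kip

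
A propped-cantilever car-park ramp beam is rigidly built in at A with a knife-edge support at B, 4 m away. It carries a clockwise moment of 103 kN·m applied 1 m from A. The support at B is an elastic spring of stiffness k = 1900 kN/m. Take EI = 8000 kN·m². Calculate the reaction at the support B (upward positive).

Release the roller at B. Primary structure: cantilever fixed at A.
Primary-structure tip deflection at B by superposition:
  clockwise couple 103 at a = 1: M₀a(2L − a)/(2EI) = 360.5/EI
Tip deflection under a unit load at B: L³/(3EI) = 21.33/EI.
With EI = 8000 kN·m²: δ_0 = 0.045062 m and δ_{BB} = 0.002667 m/kN.
Compatibility — the spring shortens by R_B/k under the reaction it provides: δ_0 − R_B·δ_{BB} = R_B/k. With 1/k = 0.000526 m/kN, R_B = δ_0 / (δ_{BB} + 1/k) = 0.045062 / (0.002667 + 0.000526) = 14.11 kN.

R_B = 14.11 kN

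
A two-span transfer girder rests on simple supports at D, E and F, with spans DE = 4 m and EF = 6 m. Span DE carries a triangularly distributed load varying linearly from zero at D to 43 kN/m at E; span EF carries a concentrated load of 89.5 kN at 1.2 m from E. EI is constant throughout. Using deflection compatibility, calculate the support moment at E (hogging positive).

M_E = 64.74 kN·m

Take M_E as the redundant. Released structure: two simple spans DE and EF with a hinge at E.
Discontinuity in slope at E on the released structure — sum the simple-span end rotations:
  span DE: triangular load, peak 43: w₀L³/(45EI) = 61.16/EI
  span EF: point load 89.5 at a = 1.2: Pab(L + b)/(6LEI) = 154.7/EI
  relative rotation θ_0 = (61.16 + 154.7)/EI = 215.8/EI
A unit hogging moment at E produces rotation L₁/(3EI) + L₂/(3EI) = 3.333/EI.
Slope continuity at E: θ_0 = M_E·3.333/EI, so M_E = 215.8/3.333 = 64.74 kN·m (hogging).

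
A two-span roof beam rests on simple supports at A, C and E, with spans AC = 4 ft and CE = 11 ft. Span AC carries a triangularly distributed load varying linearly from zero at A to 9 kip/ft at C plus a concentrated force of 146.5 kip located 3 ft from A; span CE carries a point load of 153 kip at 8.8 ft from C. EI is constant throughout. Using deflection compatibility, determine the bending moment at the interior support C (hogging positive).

Release continuity at C by inserting a hinge; the redundant is the internal moment M_C. The primary structure is two simply-supported spans AC and CE.
Rotations at C on the released spans (each span's end-slope, ×1/EI):
  span AC: triangular load, peak 9: w₀L³/(45EI) = 12.8/EI
  span AC: point load 146.5 at a = 3: Pab(L + a)/(6LEI) = 128.2/EI
  span CE: point load 153 at a = 8.8: Pab(L + b)/(6LEI) = 592.4/EI
  relative rotation θ_0 = (141 + 592.4)/EI = 733.4/EI
A unit hogging moment at C produces rotation L₁/(3EI) + L₂/(3EI) = 5/EI.
Compatibility: M_C·(L₁+L₂)/(3EI) = θ_0, giving M_C = 146.7 kip·ft (hogging).

M_C = 146.7 kip·ft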